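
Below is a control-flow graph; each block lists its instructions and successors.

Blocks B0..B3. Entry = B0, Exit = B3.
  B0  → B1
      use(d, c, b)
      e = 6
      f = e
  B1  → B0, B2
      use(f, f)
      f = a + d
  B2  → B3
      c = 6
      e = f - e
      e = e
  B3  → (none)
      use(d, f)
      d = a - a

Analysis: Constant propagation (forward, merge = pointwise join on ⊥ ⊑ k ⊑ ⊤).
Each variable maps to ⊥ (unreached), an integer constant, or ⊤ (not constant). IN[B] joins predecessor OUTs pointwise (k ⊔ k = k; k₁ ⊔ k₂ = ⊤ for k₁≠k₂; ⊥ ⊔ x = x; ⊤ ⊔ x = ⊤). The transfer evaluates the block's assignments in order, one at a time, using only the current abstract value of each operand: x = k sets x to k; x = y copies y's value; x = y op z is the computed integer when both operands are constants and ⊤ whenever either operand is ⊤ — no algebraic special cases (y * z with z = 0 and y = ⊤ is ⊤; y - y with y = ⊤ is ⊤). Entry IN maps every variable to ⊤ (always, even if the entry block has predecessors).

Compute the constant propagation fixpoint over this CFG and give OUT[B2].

Answer: {a: ⊤, b: ⊤, c: 6, d: ⊤, e: ⊤, f: ⊤}

Working:
Converged values:
  B0:  IN=(all ⊤)  OUT={e:6, f:6; rest ⊤}
  B1:  IN={e:6, f:6; rest ⊤}  OUT={e:6; rest ⊤}
  B2:  IN={e:6; rest ⊤}  OUT={c:6; rest ⊤}
  B3:  IN={c:6; rest ⊤}  OUT={c:6; rest ⊤}

Merge at B2: IN[B2] = OUT[B1] = {a: ⊤, b: ⊤, c: ⊤, d: ⊤, e: 6, f: ⊤}
Applying B2's transfer function to that IN value gives OUT[B2] (row B2 above).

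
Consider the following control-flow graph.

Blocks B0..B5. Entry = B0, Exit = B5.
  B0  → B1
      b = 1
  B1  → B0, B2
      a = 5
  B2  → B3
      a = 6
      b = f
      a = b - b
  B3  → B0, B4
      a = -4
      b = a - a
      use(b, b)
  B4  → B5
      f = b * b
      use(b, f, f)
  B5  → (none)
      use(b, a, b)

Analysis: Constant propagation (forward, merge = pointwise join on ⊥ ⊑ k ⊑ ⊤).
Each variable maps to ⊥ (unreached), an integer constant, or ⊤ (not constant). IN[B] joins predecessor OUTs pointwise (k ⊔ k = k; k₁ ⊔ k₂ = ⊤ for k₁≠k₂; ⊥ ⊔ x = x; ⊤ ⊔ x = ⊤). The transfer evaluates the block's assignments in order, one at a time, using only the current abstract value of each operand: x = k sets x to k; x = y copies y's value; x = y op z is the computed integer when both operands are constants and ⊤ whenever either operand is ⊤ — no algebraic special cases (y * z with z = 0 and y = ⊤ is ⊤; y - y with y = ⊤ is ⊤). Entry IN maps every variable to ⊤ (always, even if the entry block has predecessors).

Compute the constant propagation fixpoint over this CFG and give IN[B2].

Answer: {a: 5, b: 1, c: ⊤, d: ⊤, e: ⊤, f: ⊤}

Derivation:
Per-block solution:
  B0:   IN=(all ⊤)   OUT={b:1; rest ⊤}
  B1:   IN={b:1; rest ⊤}   OUT={a:5, b:1; rest ⊤}
  B2:   IN={a:5, b:1; rest ⊤}   OUT=(all ⊤)
  B3:   IN=(all ⊤)   OUT={a:-4, b:0; rest ⊤}
  B4:   IN={a:-4, b:0; rest ⊤}   OUT={a:-4, b:0, f:0; rest ⊤}
  B5:   IN={a:-4, b:0, f:0; rest ⊤}   OUT={a:-4, b:0, f:0; rest ⊤}

Merge at B2: IN[B2] = OUT[B1] = {a: 5, b: 1, c: ⊤, d: ⊤, e: ⊤, f: ⊤}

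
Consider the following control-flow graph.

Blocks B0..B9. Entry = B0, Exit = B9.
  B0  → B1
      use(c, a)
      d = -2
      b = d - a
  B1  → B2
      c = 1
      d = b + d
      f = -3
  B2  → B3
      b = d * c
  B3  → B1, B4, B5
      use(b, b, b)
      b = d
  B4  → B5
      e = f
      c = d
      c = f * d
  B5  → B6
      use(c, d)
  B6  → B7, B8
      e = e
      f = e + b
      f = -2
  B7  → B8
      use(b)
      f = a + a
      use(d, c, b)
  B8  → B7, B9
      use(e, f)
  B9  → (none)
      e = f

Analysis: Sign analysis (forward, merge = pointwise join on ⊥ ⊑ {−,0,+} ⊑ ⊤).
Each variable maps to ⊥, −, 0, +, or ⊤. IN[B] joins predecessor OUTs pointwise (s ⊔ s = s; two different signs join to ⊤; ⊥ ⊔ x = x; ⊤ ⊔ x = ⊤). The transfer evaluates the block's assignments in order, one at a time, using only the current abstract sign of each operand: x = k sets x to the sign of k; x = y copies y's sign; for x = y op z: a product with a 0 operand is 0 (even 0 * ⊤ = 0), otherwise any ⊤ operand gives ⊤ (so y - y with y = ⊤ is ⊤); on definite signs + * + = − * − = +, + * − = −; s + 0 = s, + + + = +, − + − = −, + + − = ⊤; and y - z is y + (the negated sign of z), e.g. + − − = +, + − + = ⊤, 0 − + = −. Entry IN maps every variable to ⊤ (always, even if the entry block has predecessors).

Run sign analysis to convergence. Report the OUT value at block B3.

Per-block solution:
  B0:  IN=(all ⊤)  OUT={d:-; rest ⊤}
  B1:  IN=(all ⊤)  OUT={c:+, f:-; rest ⊤}
  B2:  IN={c:+, f:-; rest ⊤}  OUT={c:+, f:-; rest ⊤}
  B3:  IN={c:+, f:-; rest ⊤}  OUT={c:+, f:-; rest ⊤}
  B4:  IN={c:+, f:-; rest ⊤}  OUT={e:-, f:-; rest ⊤}
  B5:  IN={f:-; rest ⊤}  OUT={f:-; rest ⊤}
  B6:  IN={f:-; rest ⊤}  OUT={f:-; rest ⊤}
  B7:  IN=(all ⊤)  OUT=(all ⊤)
  B8:  IN=(all ⊤)  OUT=(all ⊤)
  B9:  IN=(all ⊤)  OUT=(all ⊤)

Merge at B3: IN[B3] = OUT[B2] = {a: ⊤, b: ⊤, c: +, d: ⊤, e: ⊤, f: -}
Applying B3's transfer function to that IN value gives OUT[B3] (row B3 above).

Answer: {a: ⊤, b: ⊤, c: +, d: ⊤, e: ⊤, f: -}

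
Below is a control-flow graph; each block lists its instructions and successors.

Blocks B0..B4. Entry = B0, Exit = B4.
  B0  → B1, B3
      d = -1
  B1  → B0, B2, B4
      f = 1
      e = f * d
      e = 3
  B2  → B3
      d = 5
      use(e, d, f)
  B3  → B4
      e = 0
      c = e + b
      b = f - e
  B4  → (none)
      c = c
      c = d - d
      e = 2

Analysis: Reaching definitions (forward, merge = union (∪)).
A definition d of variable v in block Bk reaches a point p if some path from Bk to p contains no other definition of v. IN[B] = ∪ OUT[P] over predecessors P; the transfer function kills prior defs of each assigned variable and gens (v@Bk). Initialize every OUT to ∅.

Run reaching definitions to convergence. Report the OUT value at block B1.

Answer: {d@B0, e@B1, f@B1}

Derivation:
Fixpoint table:
  B0:  IN={d@B0, e@B1, f@B1}  OUT={d@B0, e@B1, f@B1}
  B1:  IN={d@B0, e@B1, f@B1}  OUT={d@B0, e@B1, f@B1}
  B2:  IN={d@B0, e@B1, f@B1}  OUT={d@B2, e@B1, f@B1}
  B3:  IN={d@B0, d@B2, e@B1, f@B1}  OUT={b@B3, c@B3, d@B0, d@B2, e@B3, f@B1}
  B4:  IN={b@B3, c@B3, d@B0, d@B2, e@B1, e@B3, f@B1}  OUT={b@B3, c@B4, d@B0, d@B2, e@B4, f@B1}

Merge at B1: IN[B1] = OUT[B0] = {d@B0, e@B1, f@B1}
Applying B1's transfer function to that IN value gives OUT[B1] (row B1 above).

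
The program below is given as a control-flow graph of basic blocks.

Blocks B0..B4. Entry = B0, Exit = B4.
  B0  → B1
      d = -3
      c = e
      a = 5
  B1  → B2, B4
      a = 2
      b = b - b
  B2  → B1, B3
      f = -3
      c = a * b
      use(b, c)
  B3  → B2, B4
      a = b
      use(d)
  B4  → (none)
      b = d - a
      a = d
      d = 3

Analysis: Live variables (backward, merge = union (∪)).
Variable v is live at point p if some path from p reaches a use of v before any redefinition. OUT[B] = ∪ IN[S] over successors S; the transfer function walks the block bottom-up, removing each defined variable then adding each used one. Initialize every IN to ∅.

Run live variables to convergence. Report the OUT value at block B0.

Converged values:
  B0: | IN={b, e} | OUT={b, d}
  B1: | IN={b, d} | OUT={a, b, d}
  B2: | IN={a, b, d} | OUT={b, d}
  B3: | IN={b, d} | OUT={a, b, d}
  B4: | IN={a, d} | OUT={}

Merge at B0: OUT[B0] = IN[B1] = {b, d}

Answer: {b, d}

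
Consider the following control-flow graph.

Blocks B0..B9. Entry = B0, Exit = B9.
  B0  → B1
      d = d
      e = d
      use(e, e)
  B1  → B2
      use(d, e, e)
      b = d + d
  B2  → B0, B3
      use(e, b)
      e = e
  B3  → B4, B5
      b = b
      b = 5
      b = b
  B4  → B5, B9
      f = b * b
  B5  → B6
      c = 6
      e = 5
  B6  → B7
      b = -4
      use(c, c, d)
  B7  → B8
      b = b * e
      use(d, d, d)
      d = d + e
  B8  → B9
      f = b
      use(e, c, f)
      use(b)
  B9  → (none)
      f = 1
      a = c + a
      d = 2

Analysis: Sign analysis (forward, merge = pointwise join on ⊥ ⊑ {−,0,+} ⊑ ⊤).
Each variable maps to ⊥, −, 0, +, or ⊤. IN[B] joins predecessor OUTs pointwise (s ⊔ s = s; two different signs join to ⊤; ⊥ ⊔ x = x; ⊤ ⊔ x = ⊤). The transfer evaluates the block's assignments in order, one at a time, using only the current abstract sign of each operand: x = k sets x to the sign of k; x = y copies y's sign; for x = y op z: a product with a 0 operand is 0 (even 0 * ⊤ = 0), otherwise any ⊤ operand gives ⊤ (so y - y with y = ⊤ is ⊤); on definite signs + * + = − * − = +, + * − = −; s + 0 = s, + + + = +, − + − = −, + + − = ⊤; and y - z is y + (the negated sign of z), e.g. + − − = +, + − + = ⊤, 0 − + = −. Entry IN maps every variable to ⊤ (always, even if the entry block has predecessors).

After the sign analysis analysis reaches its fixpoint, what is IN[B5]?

Per-block solution:
  B0:  IN=(all ⊤)  OUT=(all ⊤)
  B1:  IN=(all ⊤)  OUT=(all ⊤)
  B2:  IN=(all ⊤)  OUT=(all ⊤)
  B3:  IN=(all ⊤)  OUT={b:+; rest ⊤}
  B4:  IN={b:+; rest ⊤}  OUT={b:+, f:+; rest ⊤}
  B5:  IN={b:+; rest ⊤}  OUT={b:+, c:+, e:+; rest ⊤}
  B6:  IN={b:+, c:+, e:+; rest ⊤}  OUT={b:-, c:+, e:+; rest ⊤}
  B7:  IN={b:-, c:+, e:+; rest ⊤}  OUT={b:-, c:+, e:+; rest ⊤}
  B8:  IN={b:-, c:+, e:+; rest ⊤}  OUT={b:-, c:+, e:+, f:-; rest ⊤}
  B9:  IN=(all ⊤)  OUT={d:+, f:+; rest ⊤}

Merge at B5: IN[B5] = OUT[B3] ⊔ OUT[B4] = {a: ⊤, b: +, c: ⊤, d: ⊤, e: ⊤, f: ⊤}

Answer: {a: ⊤, b: +, c: ⊤, d: ⊤, e: ⊤, f: ⊤}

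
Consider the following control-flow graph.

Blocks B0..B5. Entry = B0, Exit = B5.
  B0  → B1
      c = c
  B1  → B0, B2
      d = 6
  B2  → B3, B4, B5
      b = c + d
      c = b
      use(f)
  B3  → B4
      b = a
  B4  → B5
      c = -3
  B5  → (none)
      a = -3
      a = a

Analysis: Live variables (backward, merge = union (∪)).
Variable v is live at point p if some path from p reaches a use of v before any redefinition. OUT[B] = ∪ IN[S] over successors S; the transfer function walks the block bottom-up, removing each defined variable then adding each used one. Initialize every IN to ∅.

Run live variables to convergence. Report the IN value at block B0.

Converged values:
  B0:   IN={a, c, f}   OUT={a, c, f}
  B1:   IN={a, c, f}   OUT={a, c, d, f}
  B2:   IN={a, c, d, f}   OUT={a}
  B3:   IN={a}   OUT={}
  B4:   IN={}   OUT={}
  B5:   IN={}   OUT={}

Merge at B0: OUT[B0] = IN[B1] = {a, c, f}
Applying B0's transfer function to that OUT value gives IN[B0] (row B0 above).

Answer: {a, c, f}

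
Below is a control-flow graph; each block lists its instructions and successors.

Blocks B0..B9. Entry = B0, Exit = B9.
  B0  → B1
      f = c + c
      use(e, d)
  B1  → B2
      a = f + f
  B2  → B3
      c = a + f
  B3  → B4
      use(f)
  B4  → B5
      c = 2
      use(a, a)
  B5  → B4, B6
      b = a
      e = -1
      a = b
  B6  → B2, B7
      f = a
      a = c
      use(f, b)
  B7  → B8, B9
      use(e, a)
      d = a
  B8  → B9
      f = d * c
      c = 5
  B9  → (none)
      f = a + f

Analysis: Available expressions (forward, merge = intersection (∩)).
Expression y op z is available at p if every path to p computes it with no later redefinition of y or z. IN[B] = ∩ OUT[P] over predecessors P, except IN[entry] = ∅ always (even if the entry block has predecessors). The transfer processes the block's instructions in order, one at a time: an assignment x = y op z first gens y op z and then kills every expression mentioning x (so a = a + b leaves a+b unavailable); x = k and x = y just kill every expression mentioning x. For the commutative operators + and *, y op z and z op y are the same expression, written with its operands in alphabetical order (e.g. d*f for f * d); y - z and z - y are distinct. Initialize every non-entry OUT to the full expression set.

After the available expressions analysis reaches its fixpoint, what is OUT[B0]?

Answer: {c+c}

Derivation:
Fixpoint table:
  B0:   IN={}   OUT={c+c}
  B1:   IN={c+c}   OUT={c+c, f+f}
  B2:   IN={}   OUT={a+f}
  B3:   IN={a+f}   OUT={a+f}
  B4:   IN={}   OUT={}
  B5:   IN={}   OUT={}
  B6:   IN={}   OUT={}
  B7:   IN={}   OUT={}
  B8:   IN={}   OUT={}
  B9:   IN={}   OUT={}

B0 is the boundary node: IN[B0] = {}
Applying B0's transfer function to that IN value gives OUT[B0] (row B0 above).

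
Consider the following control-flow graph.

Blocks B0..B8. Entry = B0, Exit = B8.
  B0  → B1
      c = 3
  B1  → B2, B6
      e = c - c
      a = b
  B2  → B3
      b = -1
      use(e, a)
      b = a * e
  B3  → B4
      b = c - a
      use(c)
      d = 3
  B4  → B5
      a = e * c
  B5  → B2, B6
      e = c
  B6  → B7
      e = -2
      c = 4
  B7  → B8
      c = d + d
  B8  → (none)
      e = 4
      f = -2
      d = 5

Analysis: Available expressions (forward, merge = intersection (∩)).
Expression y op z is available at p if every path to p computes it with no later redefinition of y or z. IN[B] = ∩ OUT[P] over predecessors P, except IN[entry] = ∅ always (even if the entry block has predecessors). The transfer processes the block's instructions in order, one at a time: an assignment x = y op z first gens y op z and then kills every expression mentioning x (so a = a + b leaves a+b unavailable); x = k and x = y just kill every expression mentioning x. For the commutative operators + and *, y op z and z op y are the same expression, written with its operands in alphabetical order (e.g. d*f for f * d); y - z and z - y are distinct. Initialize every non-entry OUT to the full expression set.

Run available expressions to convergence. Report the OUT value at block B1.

Fixpoint table:
  B0:  IN={}  OUT={}
  B1:  IN={}  OUT={c-c}
  B2:  IN={c-c}  OUT={a*e, c-c}
  B3:  IN={a*e, c-c}  OUT={a*e, c-a, c-c}
  B4:  IN={a*e, c-a, c-c}  OUT={c*e, c-c}
  B5:  IN={c*e, c-c}  OUT={c-c}
  B6:  IN={c-c}  OUT={}
  B7:  IN={}  OUT={d+d}
  B8:  IN={d+d}  OUT={}

Merge at B1: IN[B1] = OUT[B0] = {}
Applying B1's transfer function to that IN value gives OUT[B1] (row B1 above).

Answer: {c-c}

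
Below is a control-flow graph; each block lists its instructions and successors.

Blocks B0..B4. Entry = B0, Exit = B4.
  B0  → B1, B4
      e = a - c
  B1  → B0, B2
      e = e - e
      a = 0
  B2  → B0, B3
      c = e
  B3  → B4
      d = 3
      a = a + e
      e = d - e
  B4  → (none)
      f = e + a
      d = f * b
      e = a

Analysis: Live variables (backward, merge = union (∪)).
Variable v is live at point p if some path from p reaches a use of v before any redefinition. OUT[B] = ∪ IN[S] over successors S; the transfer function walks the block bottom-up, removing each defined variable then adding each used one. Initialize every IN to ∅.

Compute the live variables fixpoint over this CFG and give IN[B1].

Fixpoint table:
  B0:  IN={a, b, c}  OUT={a, b, c, e}
  B1:  IN={b, c, e}  OUT={a, b, c, e}
  B2:  IN={a, b, e}  OUT={a, b, c, e}
  B3:  IN={a, b, e}  OUT={a, b, e}
  B4:  IN={a, b, e}  OUT={}

Merge at B1: OUT[B1] = IN[B0] ⊔ IN[B2] = {a, b, c, e}
Applying B1's transfer function to that OUT value gives IN[B1] (row B1 above).

Answer: {b, c, e}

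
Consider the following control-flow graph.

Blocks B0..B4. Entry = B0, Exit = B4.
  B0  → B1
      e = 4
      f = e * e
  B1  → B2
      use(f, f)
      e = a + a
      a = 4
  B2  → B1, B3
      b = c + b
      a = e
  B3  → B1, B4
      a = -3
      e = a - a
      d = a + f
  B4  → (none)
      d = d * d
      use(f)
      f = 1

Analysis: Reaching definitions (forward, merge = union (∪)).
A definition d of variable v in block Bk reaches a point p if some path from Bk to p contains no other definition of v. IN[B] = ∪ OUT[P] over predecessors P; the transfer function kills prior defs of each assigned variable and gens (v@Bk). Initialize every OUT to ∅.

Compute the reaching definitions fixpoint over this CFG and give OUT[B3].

Answer: {a@B3, b@B2, d@B3, e@B3, f@B0}

Working:
Converged values:
  B0: | IN={} | OUT={e@B0, f@B0}
  B1: | IN={a@B2, a@B3, b@B2, d@B3, e@B0, e@B1, e@B3, f@B0} | OUT={a@B1, b@B2, d@B3, e@B1, f@B0}
  B2: | IN={a@B1, b@B2, d@B3, e@B1, f@B0} | OUT={a@B2, b@B2, d@B3, e@B1, f@B0}
  B3: | IN={a@B2, b@B2, d@B3, e@B1, f@B0} | OUT={a@B3, b@B2, d@B3, e@B3, f@B0}
  B4: | IN={a@B3, b@B2, d@B3, e@B3, f@B0} | OUT={a@B3, b@B2, d@B4, e@B3, f@B4}

Merge at B3: IN[B3] = OUT[B2] = {a@B2, b@B2, d@B3, e@B1, f@B0}
Applying B3's transfer function to that IN value gives OUT[B3] (row B3 above).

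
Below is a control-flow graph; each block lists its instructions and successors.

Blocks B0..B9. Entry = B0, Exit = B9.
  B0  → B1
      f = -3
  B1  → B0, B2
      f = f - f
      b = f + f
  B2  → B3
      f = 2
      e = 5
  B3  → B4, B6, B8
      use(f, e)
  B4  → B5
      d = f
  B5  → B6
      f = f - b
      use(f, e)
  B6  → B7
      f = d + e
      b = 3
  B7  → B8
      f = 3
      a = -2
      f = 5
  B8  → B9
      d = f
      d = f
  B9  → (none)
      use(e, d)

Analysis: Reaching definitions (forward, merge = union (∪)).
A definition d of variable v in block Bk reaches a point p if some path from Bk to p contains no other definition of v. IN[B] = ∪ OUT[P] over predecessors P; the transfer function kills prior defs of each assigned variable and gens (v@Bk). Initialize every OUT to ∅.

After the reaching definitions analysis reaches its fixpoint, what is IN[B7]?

Converged values:
  B0: | IN={b@B1, f@B1} | OUT={b@B1, f@B0}
  B1: | IN={b@B1, f@B0} | OUT={b@B1, f@B1}
  B2: | IN={b@B1, f@B1} | OUT={b@B1, e@B2, f@B2}
  B3: | IN={b@B1, e@B2, f@B2} | OUT={b@B1, e@B2, f@B2}
  B4: | IN={b@B1, e@B2, f@B2} | OUT={b@B1, d@B4, e@B2, f@B2}
  B5: | IN={b@B1, d@B4, e@B2, f@B2} | OUT={b@B1, d@B4, e@B2, f@B5}
  B6: | IN={b@B1, d@B4, e@B2, f@B2, f@B5} | OUT={b@B6, d@B4, e@B2, f@B6}
  B7: | IN={b@B6, d@B4, e@B2, f@B6} | OUT={a@B7, b@B6, d@B4, e@B2, f@B7}
  B8: | IN={a@B7, b@B1, b@B6, d@B4, e@B2, f@B2, f@B7} | OUT={a@B7, b@B1, b@B6, d@B8, e@B2, f@B2, f@B7}
  B9: | IN={a@B7, b@B1, b@B6, d@B8, e@B2, f@B2, f@B7} | OUT={a@B7, b@B1, b@B6, d@B8, e@B2, f@B2, f@B7}

Merge at B7: IN[B7] = OUT[B6] = {b@B6, d@B4, e@B2, f@B6}

Answer: {b@B6, d@B4, e@B2, f@B6}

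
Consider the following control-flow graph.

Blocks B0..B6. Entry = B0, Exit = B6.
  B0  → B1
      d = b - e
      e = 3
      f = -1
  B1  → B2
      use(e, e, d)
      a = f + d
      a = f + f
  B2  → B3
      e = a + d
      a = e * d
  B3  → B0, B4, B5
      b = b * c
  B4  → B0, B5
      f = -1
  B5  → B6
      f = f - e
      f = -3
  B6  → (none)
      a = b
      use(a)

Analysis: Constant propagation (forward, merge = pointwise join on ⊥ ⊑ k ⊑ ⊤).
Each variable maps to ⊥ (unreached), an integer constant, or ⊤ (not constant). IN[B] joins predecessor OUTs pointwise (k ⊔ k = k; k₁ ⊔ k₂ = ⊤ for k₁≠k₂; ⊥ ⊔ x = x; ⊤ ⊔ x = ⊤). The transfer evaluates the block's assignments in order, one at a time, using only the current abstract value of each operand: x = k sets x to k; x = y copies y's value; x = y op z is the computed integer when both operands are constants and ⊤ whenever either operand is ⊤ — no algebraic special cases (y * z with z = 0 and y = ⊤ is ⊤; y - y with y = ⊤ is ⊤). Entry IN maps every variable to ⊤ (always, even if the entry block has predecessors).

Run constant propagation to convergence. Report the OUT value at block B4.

Per-block solution:
  B0:   IN=(all ⊤)   OUT={e:3, f:-1; rest ⊤}
  B1:   IN={e:3, f:-1; rest ⊤}   OUT={a:-2, e:3, f:-1; rest ⊤}
  B2:   IN={a:-2, e:3, f:-1; rest ⊤}   OUT={f:-1; rest ⊤}
  B3:   IN={f:-1; rest ⊤}   OUT={f:-1; rest ⊤}
  B4:   IN={f:-1; rest ⊤}   OUT={f:-1; rest ⊤}
  B5:   IN={f:-1; rest ⊤}   OUT={f:-3; rest ⊤}
  B6:   IN={f:-3; rest ⊤}   OUT={f:-3; rest ⊤}

Merge at B4: IN[B4] = OUT[B3] = {a: ⊤, b: ⊤, c: ⊤, d: ⊤, e: ⊤, f: -1}
Applying B4's transfer function to that IN value gives OUT[B4] (row B4 above).

Answer: {a: ⊤, b: ⊤, c: ⊤, d: ⊤, e: ⊤, f: -1}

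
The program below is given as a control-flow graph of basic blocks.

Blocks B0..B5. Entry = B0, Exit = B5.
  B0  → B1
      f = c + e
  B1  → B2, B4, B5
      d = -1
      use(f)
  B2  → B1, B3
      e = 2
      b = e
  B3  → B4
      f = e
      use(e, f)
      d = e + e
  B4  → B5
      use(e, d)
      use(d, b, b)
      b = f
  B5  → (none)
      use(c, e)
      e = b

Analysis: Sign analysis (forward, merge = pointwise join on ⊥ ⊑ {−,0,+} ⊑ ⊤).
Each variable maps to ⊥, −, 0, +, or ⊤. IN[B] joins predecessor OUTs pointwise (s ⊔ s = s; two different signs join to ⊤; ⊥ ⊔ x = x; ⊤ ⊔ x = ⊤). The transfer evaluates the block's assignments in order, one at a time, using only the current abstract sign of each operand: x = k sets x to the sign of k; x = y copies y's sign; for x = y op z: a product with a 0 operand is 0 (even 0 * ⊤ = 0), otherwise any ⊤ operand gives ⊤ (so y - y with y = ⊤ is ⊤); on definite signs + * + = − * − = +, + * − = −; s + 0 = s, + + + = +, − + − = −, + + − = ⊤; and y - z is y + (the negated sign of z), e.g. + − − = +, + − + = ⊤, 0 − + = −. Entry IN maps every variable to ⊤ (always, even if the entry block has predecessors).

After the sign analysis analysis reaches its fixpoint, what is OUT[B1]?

Converged values:
  B0:   IN=(all ⊤)   OUT=(all ⊤)
  B1:   IN=(all ⊤)   OUT={d:-; rest ⊤}
  B2:   IN={d:-; rest ⊤}   OUT={b:+, d:-, e:+; rest ⊤}
  B3:   IN={b:+, d:-, e:+; rest ⊤}   OUT={b:+, d:+, e:+, f:+; rest ⊤}
  B4:   IN=(all ⊤)   OUT=(all ⊤)
  B5:   IN=(all ⊤)   OUT=(all ⊤)

Merge at B1: IN[B1] = OUT[B0] ⊔ OUT[B2] = {a: ⊤, b: ⊤, c: ⊤, d: ⊤, e: ⊤, f: ⊤}
Applying B1's transfer function to that IN value gives OUT[B1] (row B1 above).

Answer: {a: ⊤, b: ⊤, c: ⊤, d: -, e: ⊤, f: ⊤}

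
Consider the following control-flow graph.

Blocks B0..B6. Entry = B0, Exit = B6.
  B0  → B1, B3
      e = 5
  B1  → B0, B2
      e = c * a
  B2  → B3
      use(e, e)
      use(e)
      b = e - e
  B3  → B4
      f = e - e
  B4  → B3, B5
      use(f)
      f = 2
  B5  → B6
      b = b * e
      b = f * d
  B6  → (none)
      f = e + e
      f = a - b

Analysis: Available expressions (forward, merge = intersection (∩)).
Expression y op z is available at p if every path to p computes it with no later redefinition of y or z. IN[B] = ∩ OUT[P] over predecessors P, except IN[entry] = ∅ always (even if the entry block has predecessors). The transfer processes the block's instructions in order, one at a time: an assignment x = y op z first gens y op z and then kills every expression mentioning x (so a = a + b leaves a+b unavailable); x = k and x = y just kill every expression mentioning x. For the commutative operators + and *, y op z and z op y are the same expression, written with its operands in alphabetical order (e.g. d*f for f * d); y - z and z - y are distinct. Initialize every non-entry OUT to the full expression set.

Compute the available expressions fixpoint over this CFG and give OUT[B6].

Fixpoint table:
  B0:  IN={}  OUT={}
  B1:  IN={}  OUT={a*c}
  B2:  IN={a*c}  OUT={a*c, e-e}
  B3:  IN={}  OUT={e-e}
  B4:  IN={e-e}  OUT={e-e}
  B5:  IN={e-e}  OUT={d*f, e-e}
  B6:  IN={d*f, e-e}  OUT={a-b, e+e, e-e}

Merge at B6: IN[B6] = OUT[B5] = {d*f, e-e}
Applying B6's transfer function to that IN value gives OUT[B6] (row B6 above).

Answer: {a-b, e+e, e-e}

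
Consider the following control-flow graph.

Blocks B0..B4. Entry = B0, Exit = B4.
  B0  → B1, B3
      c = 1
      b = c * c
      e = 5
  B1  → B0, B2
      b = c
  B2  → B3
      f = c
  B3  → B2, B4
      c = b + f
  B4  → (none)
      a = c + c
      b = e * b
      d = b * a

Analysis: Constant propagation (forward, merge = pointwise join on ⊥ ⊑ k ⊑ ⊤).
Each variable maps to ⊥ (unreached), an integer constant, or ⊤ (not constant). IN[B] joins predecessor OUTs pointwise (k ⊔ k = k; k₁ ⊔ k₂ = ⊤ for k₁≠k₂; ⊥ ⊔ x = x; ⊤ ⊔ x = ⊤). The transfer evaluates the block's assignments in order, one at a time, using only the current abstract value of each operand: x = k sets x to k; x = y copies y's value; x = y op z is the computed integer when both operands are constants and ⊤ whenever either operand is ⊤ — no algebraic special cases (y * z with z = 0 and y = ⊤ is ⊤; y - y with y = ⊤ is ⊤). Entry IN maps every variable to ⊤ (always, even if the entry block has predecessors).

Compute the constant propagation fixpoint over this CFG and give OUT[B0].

Answer: {a: ⊤, b: 1, c: 1, d: ⊤, e: 5, f: ⊤}

Trace:
Converged values:
  B0: | IN=(all ⊤) | OUT={b:1, c:1, e:5; rest ⊤}
  B1: | IN={b:1, c:1, e:5; rest ⊤} | OUT={b:1, c:1, e:5; rest ⊤}
  B2: | IN={b:1, e:5; rest ⊤} | OUT={b:1, e:5; rest ⊤}
  B3: | IN={b:1, e:5; rest ⊤} | OUT={b:1, e:5; rest ⊤}
  B4: | IN={b:1, e:5; rest ⊤} | OUT={b:5, e:5; rest ⊤}

Merge at B0 (entry node, so the boundary value (all ⊤) is joined with the incoming edge(s)): IN[B0] = (all ⊤) ⊔ OUT[B1] = {a: ⊤, b: ⊤, c: ⊤, d: ⊤, e: ⊤, f: ⊤}
Applying B0's transfer function to that IN value gives OUT[B0] (row B0 above).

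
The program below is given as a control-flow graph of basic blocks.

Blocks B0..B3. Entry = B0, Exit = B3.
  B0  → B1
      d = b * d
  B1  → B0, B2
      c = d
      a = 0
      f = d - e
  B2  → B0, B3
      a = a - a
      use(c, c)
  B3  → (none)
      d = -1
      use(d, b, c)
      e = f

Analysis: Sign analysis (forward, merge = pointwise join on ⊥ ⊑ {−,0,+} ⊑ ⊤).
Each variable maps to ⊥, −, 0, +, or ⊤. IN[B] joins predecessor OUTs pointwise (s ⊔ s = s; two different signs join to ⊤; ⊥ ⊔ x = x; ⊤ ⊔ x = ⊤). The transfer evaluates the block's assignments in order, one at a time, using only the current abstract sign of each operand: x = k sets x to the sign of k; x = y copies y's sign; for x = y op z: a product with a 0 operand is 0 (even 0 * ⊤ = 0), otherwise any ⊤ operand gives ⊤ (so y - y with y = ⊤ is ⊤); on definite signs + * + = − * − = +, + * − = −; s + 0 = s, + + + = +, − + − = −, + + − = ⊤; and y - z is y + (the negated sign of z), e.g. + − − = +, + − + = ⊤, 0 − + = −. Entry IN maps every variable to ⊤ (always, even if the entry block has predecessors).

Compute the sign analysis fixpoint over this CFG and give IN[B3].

Answer: {a: 0, b: ⊤, c: ⊤, d: ⊤, e: ⊤, f: ⊤}

Derivation:
Converged values:
  B0:  IN=(all ⊤)  OUT=(all ⊤)
  B1:  IN=(all ⊤)  OUT={a:0; rest ⊤}
  B2:  IN={a:0; rest ⊤}  OUT={a:0; rest ⊤}
  B3:  IN={a:0; rest ⊤}  OUT={a:0, d:-; rest ⊤}

Merge at B3: IN[B3] = OUT[B2] = {a: 0, b: ⊤, c: ⊤, d: ⊤, e: ⊤, f: ⊤}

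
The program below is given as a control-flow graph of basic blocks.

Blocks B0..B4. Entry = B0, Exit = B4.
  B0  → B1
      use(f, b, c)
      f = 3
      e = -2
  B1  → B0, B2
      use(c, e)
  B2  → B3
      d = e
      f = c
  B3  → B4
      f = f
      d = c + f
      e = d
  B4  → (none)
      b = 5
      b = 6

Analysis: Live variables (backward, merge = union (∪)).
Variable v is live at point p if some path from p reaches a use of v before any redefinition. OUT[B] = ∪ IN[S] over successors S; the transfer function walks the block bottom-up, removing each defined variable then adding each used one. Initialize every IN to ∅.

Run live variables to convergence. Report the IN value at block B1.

Per-block solution:
  B0: | IN={b, c, f} | OUT={b, c, e, f}
  B1: | IN={b, c, e, f} | OUT={b, c, e, f}
  B2: | IN={c, e} | OUT={c, f}
  B3: | IN={c, f} | OUT={}
  B4: | IN={} | OUT={}

Merge at B1: OUT[B1] = IN[B0] ⊔ IN[B2] = {b, c, e, f}
Applying B1's transfer function to that OUT value gives IN[B1] (row B1 above).

Answer: {b, c, e, f}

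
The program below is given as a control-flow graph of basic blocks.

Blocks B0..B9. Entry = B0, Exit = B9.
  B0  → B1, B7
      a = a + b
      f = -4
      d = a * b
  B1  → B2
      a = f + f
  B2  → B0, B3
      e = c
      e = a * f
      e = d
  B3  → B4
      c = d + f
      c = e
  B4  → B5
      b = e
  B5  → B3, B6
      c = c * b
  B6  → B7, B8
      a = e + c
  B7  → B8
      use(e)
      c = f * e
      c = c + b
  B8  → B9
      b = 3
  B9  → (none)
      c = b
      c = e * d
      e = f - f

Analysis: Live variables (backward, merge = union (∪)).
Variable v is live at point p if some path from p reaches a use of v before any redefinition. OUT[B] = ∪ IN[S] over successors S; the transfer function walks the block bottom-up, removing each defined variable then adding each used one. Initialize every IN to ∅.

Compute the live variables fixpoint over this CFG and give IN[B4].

Per-block solution:
  B0: | IN={a, b, c, e} | OUT={b, c, d, e, f}
  B1: | IN={b, c, d, f} | OUT={a, b, c, d, f}
  B2: | IN={a, b, c, d, f} | OUT={a, b, c, d, e, f}
  B3: | IN={d, e, f} | OUT={c, d, e, f}
  B4: | IN={c, d, e, f} | OUT={b, c, d, e, f}
  B5: | IN={b, c, d, e, f} | OUT={b, c, d, e, f}
  B6: | IN={b, c, d, e, f} | OUT={b, d, e, f}
  B7: | IN={b, d, e, f} | OUT={d, e, f}
  B8: | IN={d, e, f} | OUT={b, d, e, f}
  B9: | IN={b, d, e, f} | OUT={}

Merge at B4: OUT[B4] = IN[B5] = {b, c, d, e, f}
Applying B4's transfer function to that OUT value gives IN[B4] (row B4 above).

Answer: {c, d, e, f}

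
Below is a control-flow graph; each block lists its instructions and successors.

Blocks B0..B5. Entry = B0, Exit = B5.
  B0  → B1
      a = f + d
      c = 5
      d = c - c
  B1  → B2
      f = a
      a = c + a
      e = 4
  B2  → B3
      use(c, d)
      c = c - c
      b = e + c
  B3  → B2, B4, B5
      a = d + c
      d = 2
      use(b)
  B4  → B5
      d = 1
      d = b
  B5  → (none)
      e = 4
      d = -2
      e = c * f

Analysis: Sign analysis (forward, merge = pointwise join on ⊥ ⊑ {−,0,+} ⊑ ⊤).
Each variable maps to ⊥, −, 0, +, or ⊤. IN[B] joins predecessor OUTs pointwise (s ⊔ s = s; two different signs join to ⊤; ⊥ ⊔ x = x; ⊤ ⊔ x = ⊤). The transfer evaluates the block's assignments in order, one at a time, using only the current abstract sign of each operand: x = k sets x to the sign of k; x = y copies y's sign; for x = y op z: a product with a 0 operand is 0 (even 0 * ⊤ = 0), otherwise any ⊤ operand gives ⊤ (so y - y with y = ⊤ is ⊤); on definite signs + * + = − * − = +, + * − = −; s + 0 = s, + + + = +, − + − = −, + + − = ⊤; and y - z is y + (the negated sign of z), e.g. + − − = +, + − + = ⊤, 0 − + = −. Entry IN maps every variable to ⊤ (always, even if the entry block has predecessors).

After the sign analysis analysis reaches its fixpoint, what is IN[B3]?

Answer: {a: ⊤, b: ⊤, c: ⊤, d: ⊤, e: +, f: ⊤}

Trace:
Fixpoint table:
  B0: | IN=(all ⊤) | OUT={c:+; rest ⊤}
  B1: | IN={c:+; rest ⊤} | OUT={c:+, e:+; rest ⊤}
  B2: | IN={e:+; rest ⊤} | OUT={e:+; rest ⊤}
  B3: | IN={e:+; rest ⊤} | OUT={d:+, e:+; rest ⊤}
  B4: | IN={d:+, e:+; rest ⊤} | OUT={e:+; rest ⊤}
  B5: | IN={e:+; rest ⊤} | OUT={d:-; rest ⊤}

Merge at B3: IN[B3] = OUT[B2] = {a: ⊤, b: ⊤, c: ⊤, d: ⊤, e: +, f: ⊤}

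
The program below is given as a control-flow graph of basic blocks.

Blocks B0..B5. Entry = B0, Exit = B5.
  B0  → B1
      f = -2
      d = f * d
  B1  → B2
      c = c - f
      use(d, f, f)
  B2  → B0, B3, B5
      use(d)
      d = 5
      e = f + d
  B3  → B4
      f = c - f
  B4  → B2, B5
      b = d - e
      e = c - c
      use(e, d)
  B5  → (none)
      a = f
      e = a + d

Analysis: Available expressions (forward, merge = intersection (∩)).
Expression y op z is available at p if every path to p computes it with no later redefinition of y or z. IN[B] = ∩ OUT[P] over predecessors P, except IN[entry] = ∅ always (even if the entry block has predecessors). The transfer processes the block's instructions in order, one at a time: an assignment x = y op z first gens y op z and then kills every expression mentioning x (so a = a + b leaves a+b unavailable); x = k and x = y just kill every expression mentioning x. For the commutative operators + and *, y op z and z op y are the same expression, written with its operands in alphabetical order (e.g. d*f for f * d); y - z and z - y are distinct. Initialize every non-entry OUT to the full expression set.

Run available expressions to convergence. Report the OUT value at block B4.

Fixpoint table:
  B0:   IN={}   OUT={}
  B1:   IN={}   OUT={}
  B2:   IN={}   OUT={d+f}
  B3:   IN={d+f}   OUT={}
  B4:   IN={}   OUT={c-c}
  B5:   IN={}   OUT={a+d}

Merge at B4: IN[B4] = OUT[B3] = {}
Applying B4's transfer function to that IN value gives OUT[B4] (row B4 above).

Answer: {c-c}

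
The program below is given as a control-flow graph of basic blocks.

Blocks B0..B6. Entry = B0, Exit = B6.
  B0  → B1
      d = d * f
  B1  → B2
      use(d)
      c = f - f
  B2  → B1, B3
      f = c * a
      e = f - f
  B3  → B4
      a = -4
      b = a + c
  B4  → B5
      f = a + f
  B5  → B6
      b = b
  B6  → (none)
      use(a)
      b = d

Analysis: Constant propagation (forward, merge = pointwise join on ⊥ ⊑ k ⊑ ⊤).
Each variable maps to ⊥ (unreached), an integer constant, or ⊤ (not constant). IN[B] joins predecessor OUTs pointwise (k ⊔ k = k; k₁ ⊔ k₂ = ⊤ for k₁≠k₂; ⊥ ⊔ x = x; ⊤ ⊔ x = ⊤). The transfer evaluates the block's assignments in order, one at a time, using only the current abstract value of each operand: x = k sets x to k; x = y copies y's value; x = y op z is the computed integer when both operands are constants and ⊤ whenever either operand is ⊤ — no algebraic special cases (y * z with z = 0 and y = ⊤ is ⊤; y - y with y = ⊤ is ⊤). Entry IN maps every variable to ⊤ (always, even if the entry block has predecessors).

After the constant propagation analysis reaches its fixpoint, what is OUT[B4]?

Per-block solution:
  B0: | IN=(all ⊤) | OUT=(all ⊤)
  B1: | IN=(all ⊤) | OUT=(all ⊤)
  B2: | IN=(all ⊤) | OUT=(all ⊤)
  B3: | IN=(all ⊤) | OUT={a:-4; rest ⊤}
  B4: | IN={a:-4; rest ⊤} | OUT={a:-4; rest ⊤}
  B5: | IN={a:-4; rest ⊤} | OUT={a:-4; rest ⊤}
  B6: | IN={a:-4; rest ⊤} | OUT={a:-4; rest ⊤}

Merge at B4: IN[B4] = OUT[B3] = {a: -4, b: ⊤, c: ⊤, d: ⊤, e: ⊤, f: ⊤}
Applying B4's transfer function to that IN value gives OUT[B4] (row B4 above).

Answer: {a: -4, b: ⊤, c: ⊤, d: ⊤, e: ⊤, f: ⊤}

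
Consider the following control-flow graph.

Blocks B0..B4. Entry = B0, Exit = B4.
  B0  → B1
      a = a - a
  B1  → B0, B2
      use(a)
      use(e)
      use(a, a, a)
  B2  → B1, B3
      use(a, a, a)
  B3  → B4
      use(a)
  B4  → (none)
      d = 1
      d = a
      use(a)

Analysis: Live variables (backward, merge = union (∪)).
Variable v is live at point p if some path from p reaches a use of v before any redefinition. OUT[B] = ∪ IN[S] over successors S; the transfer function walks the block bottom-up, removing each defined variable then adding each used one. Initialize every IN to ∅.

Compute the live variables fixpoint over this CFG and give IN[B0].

Answer: {a, e}

Trace:
Converged values:
  B0: | IN={a, e} | OUT={a, e}
  B1: | IN={a, e} | OUT={a, e}
  B2: | IN={a, e} | OUT={a, e}
  B3: | IN={a} | OUT={a}
  B4: | IN={a} | OUT={}

Merge at B0: OUT[B0] = IN[B1] = {a, e}
Applying B0's transfer function to that OUT value gives IN[B0] (row B0 above).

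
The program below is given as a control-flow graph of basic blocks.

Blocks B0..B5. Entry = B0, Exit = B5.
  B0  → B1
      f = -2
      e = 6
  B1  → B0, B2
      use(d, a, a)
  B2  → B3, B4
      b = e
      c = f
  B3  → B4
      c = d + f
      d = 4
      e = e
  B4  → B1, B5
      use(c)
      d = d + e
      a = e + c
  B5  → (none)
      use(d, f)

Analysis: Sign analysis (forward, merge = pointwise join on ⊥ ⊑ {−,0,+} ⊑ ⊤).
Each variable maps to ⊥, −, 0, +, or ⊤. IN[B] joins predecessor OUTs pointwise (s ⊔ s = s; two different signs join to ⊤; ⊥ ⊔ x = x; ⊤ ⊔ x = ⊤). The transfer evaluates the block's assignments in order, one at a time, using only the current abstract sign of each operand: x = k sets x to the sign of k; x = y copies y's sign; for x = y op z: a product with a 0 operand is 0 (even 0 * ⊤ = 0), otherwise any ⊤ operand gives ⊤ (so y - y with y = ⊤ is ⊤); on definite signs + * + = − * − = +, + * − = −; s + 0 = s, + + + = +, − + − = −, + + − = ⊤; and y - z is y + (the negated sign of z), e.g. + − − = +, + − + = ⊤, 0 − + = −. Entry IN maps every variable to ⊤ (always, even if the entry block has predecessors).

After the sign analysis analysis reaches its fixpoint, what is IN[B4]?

Per-block solution:
  B0:  IN=(all ⊤)  OUT={e:+, f:-; rest ⊤}
  B1:  IN={e:+, f:-; rest ⊤}  OUT={e:+, f:-; rest ⊤}
  B2:  IN={e:+, f:-; rest ⊤}  OUT={b:+, c:-, e:+, f:-; rest ⊤}
  B3:  IN={b:+, c:-, e:+, f:-; rest ⊤}  OUT={b:+, d:+, e:+, f:-; rest ⊤}
  B4:  IN={b:+, e:+, f:-; rest ⊤}  OUT={b:+, e:+, f:-; rest ⊤}
  B5:  IN={b:+, e:+, f:-; rest ⊤}  OUT={b:+, e:+, f:-; rest ⊤}

Merge at B4: IN[B4] = OUT[B2] ⊔ OUT[B3] = {a: ⊤, b: +, c: ⊤, d: ⊤, e: +, f: -}

Answer: {a: ⊤, b: +, c: ⊤, d: ⊤, e: +, f: -}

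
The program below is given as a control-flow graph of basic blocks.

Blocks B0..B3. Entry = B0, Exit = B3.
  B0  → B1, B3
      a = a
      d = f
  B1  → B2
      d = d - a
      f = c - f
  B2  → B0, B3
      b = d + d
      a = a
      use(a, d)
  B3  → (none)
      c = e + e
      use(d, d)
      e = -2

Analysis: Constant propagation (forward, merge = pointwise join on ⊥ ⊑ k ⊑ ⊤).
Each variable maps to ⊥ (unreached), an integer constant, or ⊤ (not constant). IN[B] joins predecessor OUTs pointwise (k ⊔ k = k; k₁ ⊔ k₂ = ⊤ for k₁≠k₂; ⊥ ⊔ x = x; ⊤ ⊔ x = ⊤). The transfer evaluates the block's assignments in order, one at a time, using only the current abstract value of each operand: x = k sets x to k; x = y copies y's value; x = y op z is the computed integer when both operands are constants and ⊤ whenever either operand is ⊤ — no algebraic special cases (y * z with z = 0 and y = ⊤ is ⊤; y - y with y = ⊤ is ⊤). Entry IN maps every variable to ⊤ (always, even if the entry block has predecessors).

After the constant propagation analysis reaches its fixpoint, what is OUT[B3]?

Answer: {a: ⊤, b: ⊤, c: ⊤, d: ⊤, e: -2, f: ⊤}

Trace:
Converged values:
  B0: | IN=(all ⊤) | OUT=(all ⊤)
  B1: | IN=(all ⊤) | OUT=(all ⊤)
  B2: | IN=(all ⊤) | OUT=(all ⊤)
  B3: | IN=(all ⊤) | OUT={e:-2; rest ⊤}

Merge at B3: IN[B3] = OUT[B0] ⊔ OUT[B2] = {a: ⊤, b: ⊤, c: ⊤, d: ⊤, e: ⊤, f: ⊤}
Applying B3's transfer function to that IN value gives OUT[B3] (row B3 above).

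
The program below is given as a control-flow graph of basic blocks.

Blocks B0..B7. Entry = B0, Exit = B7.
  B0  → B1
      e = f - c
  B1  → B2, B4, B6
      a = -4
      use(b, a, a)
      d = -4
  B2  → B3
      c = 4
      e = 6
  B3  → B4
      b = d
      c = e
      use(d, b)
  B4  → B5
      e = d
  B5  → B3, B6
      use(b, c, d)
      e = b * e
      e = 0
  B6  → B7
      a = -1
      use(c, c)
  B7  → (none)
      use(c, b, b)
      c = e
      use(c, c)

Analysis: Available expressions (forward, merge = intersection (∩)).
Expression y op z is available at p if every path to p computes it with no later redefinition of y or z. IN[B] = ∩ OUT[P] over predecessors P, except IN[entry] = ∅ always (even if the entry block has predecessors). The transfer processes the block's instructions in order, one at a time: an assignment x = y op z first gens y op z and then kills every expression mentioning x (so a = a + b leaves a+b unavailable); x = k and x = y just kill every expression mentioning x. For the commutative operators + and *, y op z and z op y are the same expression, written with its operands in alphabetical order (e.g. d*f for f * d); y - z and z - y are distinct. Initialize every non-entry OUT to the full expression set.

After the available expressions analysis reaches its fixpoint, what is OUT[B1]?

Converged values:
  B0: | IN={} | OUT={f-c}
  B1: | IN={f-c} | OUT={f-c}
  B2: | IN={f-c} | OUT={}
  B3: | IN={} | OUT={}
  B4: | IN={} | OUT={}
  B5: | IN={} | OUT={}
  B6: | IN={} | OUT={}
  B7: | IN={} | OUT={}

Merge at B1: IN[B1] = OUT[B0] = {f-c}
Applying B1's transfer function to that IN value gives OUT[B1] (row B1 above).

Answer: {f-c}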